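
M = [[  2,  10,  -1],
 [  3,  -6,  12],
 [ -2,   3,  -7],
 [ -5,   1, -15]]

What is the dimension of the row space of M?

3

Row reduce to echelon form.
R2 ← R2 − (3/2)·R1: [0, -21, 27/2]
R3 ← R3 + R1: [0, 13, -8]
R4 ← R4 + (5/2)·R1: [0, 26, -35/2]
R3 ← R3 + (13/21)·R2: [0, 0, 5/14]
R4 ← R4 + (26/21)·R2: [0, 0, -11/14]
R4 ← R4 + (11/5)·R3: [0, 0, 0]
Echelon form has 3 nonzero rows, so rank(M) = 3.
The row space has dimension equal to the rank: 3.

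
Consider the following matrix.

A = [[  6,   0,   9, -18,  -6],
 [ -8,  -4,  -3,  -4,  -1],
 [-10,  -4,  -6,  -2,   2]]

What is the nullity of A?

2

Row reduce to echelon form.
R2 ← R2 + (4/3)·R1: [0, -4, 9, -28, -9]
R3 ← R3 + (5/3)·R1: [0, -4, 9, -32, -8]
R3 ← R3 − R2: [0, 0, 0, -4, 1]
3 nonzero rows, so rank(A) = 3.
A has 5 columns; by rank–nullity, nullity = 5 − 3 = 2.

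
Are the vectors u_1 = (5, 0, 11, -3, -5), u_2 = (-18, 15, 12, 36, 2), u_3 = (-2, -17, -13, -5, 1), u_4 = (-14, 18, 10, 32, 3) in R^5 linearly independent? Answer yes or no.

yes

Form the matrix with these vectors as rows and row reduce.
R2 ← R2 + (18/5)·R1: [0, 15, 258/5, 126/5, -16]
R3 ← R3 + (2/5)·R1: [0, -17, -43/5, -31/5, -1]
R4 ← R4 + (14/5)·R1: [0, 18, 204/5, 118/5, -11]
R3 ← R3 + (17/15)·R2: [0, 0, 1247/25, 559/25, -287/15]
R4 ← R4 − (6/5)·R2: [0, 0, -528/25, -166/25, 41/5]
R4 ← R4 + (528/1247)·R3: [0, 0, 0, 82/29, 123/1247]
4 nonzero rows, so the 4 vectors span a space of dimension 4.
Since 4 = 4, the vectors are linearly independent.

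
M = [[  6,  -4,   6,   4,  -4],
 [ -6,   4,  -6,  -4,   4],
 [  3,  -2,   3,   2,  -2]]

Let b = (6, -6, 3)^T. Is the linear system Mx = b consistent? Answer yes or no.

yes

Row reduce the augmented matrix [M | b].
R2 ← R2 + R1: [0, 0, 0, 0, 0, 0]
R3 ← R3 − (1/2)·R1: [0, 0, 0, 0, 0, 0]
The echelon form has 1 nonzero rows, and every pivot lies in the first 5 columns, so rank(M) = rank([M|b]) = 1.
The system is consistent.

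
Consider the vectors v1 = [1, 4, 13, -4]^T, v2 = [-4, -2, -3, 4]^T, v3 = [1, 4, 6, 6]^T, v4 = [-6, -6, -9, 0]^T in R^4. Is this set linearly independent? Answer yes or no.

Form the matrix with these vectors as rows and row reduce.
R2 ← R2 + (4)·R1: [0, 14, 49, -12]
R3 ← R3 − R1: [0, 0, -7, 10]
R4 ← R4 + (6)·R1: [0, 18, 69, -24]
R4 ← R4 − (9/7)·R2: [0, 0, 6, -60/7]
R4 ← R4 + (6/7)·R3: [0, 0, 0, 0]
3 nonzero rows, so the 4 vectors span a space of dimension 3.
Since 3 < 4, the vectors are linearly dependent.

no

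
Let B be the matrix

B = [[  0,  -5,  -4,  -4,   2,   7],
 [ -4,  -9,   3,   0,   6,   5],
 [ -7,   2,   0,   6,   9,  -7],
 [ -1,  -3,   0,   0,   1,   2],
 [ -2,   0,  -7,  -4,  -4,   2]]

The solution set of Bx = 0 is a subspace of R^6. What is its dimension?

1

Row reduce to echelon form.
Swap R1 ↔ R2
R3 ← R3 − (7/4)·R1: [0, 71/4, -21/4, 6, -3/2, -63/4]
R4 ← R4 − (1/4)·R1: [0, -3/4, -3/4, 0, -1/2, 3/4]
R5 ← R5 − (1/2)·R1: [0, 9/2, -17/2, -4, -7, -1/2]
R3 ← R3 + (71/20)·R2: [0, 0, -389/20, -41/5, 28/5, 91/10]
R4 ← R4 − (3/20)·R2: [0, 0, -3/20, 3/5, -4/5, -3/10]
R5 ← R5 + (9/10)·R2: [0, 0, -121/10, -38/5, -26/5, 29/5]
R4 ← R4 − (3/389)·R3: [0, 0, 0, 258/389, -328/389, -144/389]
R5 ← R5 − (242/389)·R3: [0, 0, 0, -972/389, -3378/389, 54/389]
R5 ← R5 + (162/43)·R4: [0, 0, 0, 0, -510/43, -54/43]
5 nonzero rows, so rank(B) = 5.
B has 6 columns; by rank–nullity, nullity = 6 − 5 = 1.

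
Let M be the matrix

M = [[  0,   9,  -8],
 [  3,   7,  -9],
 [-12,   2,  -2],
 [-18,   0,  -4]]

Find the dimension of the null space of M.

0

Row reduce to echelon form.
Swap R1 ↔ R2
R3 ← R3 + (4)·R1: [0, 30, -38]
R4 ← R4 + (6)·R1: [0, 42, -58]
R3 ← R3 − (10/3)·R2: [0, 0, -34/3]
R4 ← R4 − (14/3)·R2: [0, 0, -62/3]
R4 ← R4 − (31/17)·R3: [0, 0, 0]
3 nonzero rows, so rank(M) = 3.
M has 3 columns; by rank–nullity, nullity = 3 − 3 = 0.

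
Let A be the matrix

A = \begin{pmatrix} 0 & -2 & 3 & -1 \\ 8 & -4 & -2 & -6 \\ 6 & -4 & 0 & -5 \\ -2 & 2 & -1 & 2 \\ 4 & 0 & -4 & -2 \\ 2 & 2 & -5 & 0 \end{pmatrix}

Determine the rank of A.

2

Row reduce to echelon form.
Swap R1 ↔ R2
R3 ← R3 − (3/4)·R1: [0, -1, 3/2, -1/2]
R4 ← R4 + (1/4)·R1: [0, 1, -3/2, 1/2]
R5 ← R5 − (1/2)·R1: [0, 2, -3, 1]
R6 ← R6 − (1/4)·R1: [0, 3, -9/2, 3/2]
R3 ← R3 − (1/2)·R2: [0, 0, 0, 0]
R4 ← R4 + (1/2)·R2: [0, 0, 0, 0]
R5 ← R5 + R2: [0, 0, 0, 0]
R6 ← R6 + (3/2)·R2: [0, 0, 0, 0]
Echelon form has 2 nonzero rows, so rank(A) = 2.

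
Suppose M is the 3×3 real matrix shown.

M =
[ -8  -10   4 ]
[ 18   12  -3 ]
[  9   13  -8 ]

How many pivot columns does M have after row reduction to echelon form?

Row reduce to echelon form.
R2 ← R2 + (9/4)·R1: [0, -21/2, 6]
R3 ← R3 + (9/8)·R1: [0, 7/4, -7/2]
R3 ← R3 + (1/6)·R2: [0, 0, -5/2]
Echelon form has 3 nonzero rows, so rank(M) = 3.
Each nonzero row contributes one pivot column: 3 pivot columns.

3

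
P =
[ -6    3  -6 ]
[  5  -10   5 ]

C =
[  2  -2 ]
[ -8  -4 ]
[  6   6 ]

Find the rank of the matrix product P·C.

First compute PC:
[[-72, -36],
 [120,  60]]
Now row reduce the product.
R2 ← R2 + (5/3)·R1: [0, 0]
1 nonzero row, so rank(PC) = 1.

1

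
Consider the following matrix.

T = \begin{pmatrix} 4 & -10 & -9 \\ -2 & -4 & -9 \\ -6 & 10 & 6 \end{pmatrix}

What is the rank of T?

Row reduce to echelon form.
R2 ← R2 + (1/2)·R1: [0, -9, -27/2]
R3 ← R3 + (3/2)·R1: [0, -5, -15/2]
R3 ← R3 − (5/9)·R2: [0, 0, 0]
Echelon form has 2 nonzero rows, so rank(T) = 2.

2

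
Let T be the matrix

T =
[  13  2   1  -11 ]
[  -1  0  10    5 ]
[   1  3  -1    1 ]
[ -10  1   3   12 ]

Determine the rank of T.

3

Row reduce to echelon form.
R2 ← R2 + (1/13)·R1: [0, 2/13, 131/13, 54/13]
R3 ← R3 − (1/13)·R1: [0, 37/13, -14/13, 24/13]
R4 ← R4 + (10/13)·R1: [0, 33/13, 49/13, 46/13]
R3 ← R3 − (37/2)·R2: [0, 0, -375/2, -75]
R4 ← R4 − (33/2)·R2: [0, 0, -325/2, -65]
R4 ← R4 − (13/15)·R3: [0, 0, 0, 0]
Echelon form has 3 nonzero rows, so rank(T) = 3.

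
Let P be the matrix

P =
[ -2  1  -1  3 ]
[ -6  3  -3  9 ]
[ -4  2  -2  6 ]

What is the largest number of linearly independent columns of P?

1

Row reduce to echelon form.
R2 ← R2 − (3)·R1: [0, 0, 0, 0]
R3 ← R3 − (2)·R1: [0, 0, 0, 0]
Echelon form has 1 nonzero row, so rank(P) = 1.
The rank gives the maximum number of linearly independent columns: 1.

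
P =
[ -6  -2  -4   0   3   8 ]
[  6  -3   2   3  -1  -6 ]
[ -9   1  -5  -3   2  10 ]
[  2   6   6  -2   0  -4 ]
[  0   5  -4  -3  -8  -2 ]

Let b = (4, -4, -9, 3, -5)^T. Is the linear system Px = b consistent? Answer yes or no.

no

Row reduce the augmented matrix [P | b].
R2 ← R2 + R1: [0, -5, -2, 3, 2, 2, 0]
R3 ← R3 − (3/2)·R1: [0, 4, 1, -3, -5/2, -2, -15]
R4 ← R4 + (1/3)·R1: [0, 16/3, 14/3, -2, 1, -4/3, 13/3]
R3 ← R3 + (4/5)·R2: [0, 0, -3/5, -3/5, -9/10, -2/5, -15]
R4 ← R4 + (16/15)·R2: [0, 0, 38/15, 6/5, 47/15, 4/5, 13/3]
R5 ← R5 + R2: [0, 0, -6, 0, -6, 0, -5]
R4 ← R4 + (38/9)·R3: [0, 0, 0, -4/3, -2/3, -8/9, -59]
R5 ← R5 − (10)·R3: [0, 0, 0, 6, 3, 4, 145]
R5 ← R5 + (9/2)·R4: [0, 0, 0, 0, 0, 0, -241/2]
The echelon form has 5 nonzero rows; the last pivot sits in the augmented column, so rank(P) = 4 but rank([P|b]) = 5.
Since the ranks differ, the system is inconsistent.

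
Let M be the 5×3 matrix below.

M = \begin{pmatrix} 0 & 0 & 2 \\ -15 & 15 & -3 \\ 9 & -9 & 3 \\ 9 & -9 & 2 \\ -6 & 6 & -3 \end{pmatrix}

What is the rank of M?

Row reduce to echelon form.
Swap R1 ↔ R2
R3 ← R3 + (3/5)·R1: [0, 0, 6/5]
R4 ← R4 + (3/5)·R1: [0, 0, 1/5]
R5 ← R5 − (2/5)·R1: [0, 0, -9/5]
R3 ← R3 − (3/5)·R2: [0, 0, 0]
R4 ← R4 − (1/10)·R2: [0, 0, 0]
R5 ← R5 + (9/10)·R2: [0, 0, 0]
Echelon form has 2 nonzero rows, so rank(M) = 2.

2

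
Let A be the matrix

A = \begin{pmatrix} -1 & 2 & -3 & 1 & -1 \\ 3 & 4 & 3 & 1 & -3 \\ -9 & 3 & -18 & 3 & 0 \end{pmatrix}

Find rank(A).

2

Row reduce to echelon form.
R2 ← R2 + (3)·R1: [0, 10, -6, 4, -6]
R3 ← R3 − (9)·R1: [0, -15, 9, -6, 9]
R3 ← R3 + (3/2)·R2: [0, 0, 0, 0, 0]
Echelon form has 2 nonzero rows, so rank(A) = 2.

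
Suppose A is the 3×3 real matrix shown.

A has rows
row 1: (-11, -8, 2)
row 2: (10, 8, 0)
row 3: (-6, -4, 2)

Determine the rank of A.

Row reduce to echelon form.
R2 ← R2 + (10/11)·R1: [0, 8/11, 20/11]
R3 ← R3 − (6/11)·R1: [0, 4/11, 10/11]
R3 ← R3 − (1/2)·R2: [0, 0, 0]
Echelon form has 2 nonzero rows, so rank(A) = 2.

2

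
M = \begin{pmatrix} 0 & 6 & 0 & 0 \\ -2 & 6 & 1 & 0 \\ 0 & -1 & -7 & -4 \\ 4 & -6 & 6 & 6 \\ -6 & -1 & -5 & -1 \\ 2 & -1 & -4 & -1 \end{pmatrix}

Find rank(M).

Row reduce to echelon form.
Swap R1 ↔ R2
R4 ← R4 + (2)·R1: [0, 6, 8, 6]
R5 ← R5 − (3)·R1: [0, -19, -8, -1]
R6 ← R6 + R1: [0, 5, -3, -1]
R3 ← R3 + (1/6)·R2: [0, 0, -7, -4]
R4 ← R4 − R2: [0, 0, 8, 6]
R5 ← R5 + (19/6)·R2: [0, 0, -8, -1]
R6 ← R6 − (5/6)·R2: [0, 0, -3, -1]
R4 ← R4 + (8/7)·R3: [0, 0, 0, 10/7]
R5 ← R5 − (8/7)·R3: [0, 0, 0, 25/7]
R6 ← R6 − (3/7)·R3: [0, 0, 0, 5/7]
R5 ← R5 − (5/2)·R4: [0, 0, 0, 0]
R6 ← R6 − (1/2)·R4: [0, 0, 0, 0]
Echelon form has 4 nonzero rows, so rank(M) = 4.

4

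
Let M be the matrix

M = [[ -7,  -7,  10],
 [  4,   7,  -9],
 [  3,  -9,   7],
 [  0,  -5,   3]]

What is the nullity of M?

0

Row reduce to echelon form.
R2 ← R2 + (4/7)·R1: [0, 3, -23/7]
R3 ← R3 + (3/7)·R1: [0, -12, 79/7]
R3 ← R3 + (4)·R2: [0, 0, -13/7]
R4 ← R4 + (5/3)·R2: [0, 0, -52/21]
R4 ← R4 − (4/3)·R3: [0, 0, 0]
3 nonzero rows, so rank(M) = 3.
M has 3 columns; by rank–nullity, nullity = 3 − 3 = 0.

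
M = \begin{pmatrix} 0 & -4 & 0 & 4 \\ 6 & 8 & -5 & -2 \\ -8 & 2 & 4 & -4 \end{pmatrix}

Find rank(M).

Row reduce to echelon form.
Swap R1 ↔ R2
R3 ← R3 + (4/3)·R1: [0, 38/3, -8/3, -20/3]
R3 ← R3 + (19/6)·R2: [0, 0, -8/3, 6]
Echelon form has 3 nonzero rows, so rank(M) = 3.

3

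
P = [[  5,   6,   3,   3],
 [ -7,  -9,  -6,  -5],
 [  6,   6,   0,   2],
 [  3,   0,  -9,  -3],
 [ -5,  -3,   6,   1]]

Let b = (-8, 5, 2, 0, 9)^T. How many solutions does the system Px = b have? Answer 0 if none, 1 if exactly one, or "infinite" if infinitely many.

Row reduce the augmented matrix [P | b].
R2 ← R2 + (7/5)·R1: [0, -3/5, -9/5, -4/5, -31/5]
R3 ← R3 − (6/5)·R1: [0, -6/5, -18/5, -8/5, 58/5]
R4 ← R4 − (3/5)·R1: [0, -18/5, -54/5, -24/5, 24/5]
R5 ← R5 + R1: [0, 3, 9, 4, 1]
R3 ← R3 − (2)·R2: [0, 0, 0, 0, 24]
R4 ← R4 − (6)·R2: [0, 0, 0, 0, 42]
R5 ← R5 + (5)·R2: [0, 0, 0, 0, -30]
R4 ← R4 − (7/4)·R3: [0, 0, 0, 0, 0]
R5 ← R5 + (5/4)·R3: [0, 0, 0, 0, 0]
The echelon form has 3 nonzero rows; the last pivot sits in the augmented column, so rank(P) = 2 but rank([P|b]) = 3.
Since the ranks differ, the system is inconsistent.
It has no solutions.

0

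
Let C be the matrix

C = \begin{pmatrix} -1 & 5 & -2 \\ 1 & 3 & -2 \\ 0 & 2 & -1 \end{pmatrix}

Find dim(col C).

Row reduce to echelon form.
R2 ← R2 + R1: [0, 8, -4]
R3 ← R3 − (1/4)·R2: [0, 0, 0]
Echelon form has 2 nonzero rows, so rank(C) = 2.
The column space has dimension equal to the rank: 2.

2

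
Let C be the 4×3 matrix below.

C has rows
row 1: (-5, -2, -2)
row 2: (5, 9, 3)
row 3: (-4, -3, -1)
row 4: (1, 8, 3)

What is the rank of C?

Row reduce to echelon form.
R2 ← R2 + R1: [0, 7, 1]
R3 ← R3 − (4/5)·R1: [0, -7/5, 3/5]
R4 ← R4 + (1/5)·R1: [0, 38/5, 13/5]
R3 ← R3 + (1/5)·R2: [0, 0, 4/5]
R4 ← R4 − (38/35)·R2: [0, 0, 53/35]
R4 ← R4 − (53/28)·R3: [0, 0, 0]
Echelon form has 3 nonzero rows, so rank(C) = 3.

3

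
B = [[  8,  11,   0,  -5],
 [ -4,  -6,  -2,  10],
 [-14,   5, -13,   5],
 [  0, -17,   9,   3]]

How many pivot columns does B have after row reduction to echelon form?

3

Row reduce to echelon form.
R2 ← R2 + (1/2)·R1: [0, -1/2, -2, 15/2]
R3 ← R3 + (7/4)·R1: [0, 97/4, -13, -15/4]
R3 ← R3 + (97/2)·R2: [0, 0, -110, 360]
R4 ← R4 − (34)·R2: [0, 0, 77, -252]
R4 ← R4 + (7/10)·R3: [0, 0, 0, 0]
Echelon form has 3 nonzero rows, so rank(B) = 3.
Each nonzero row contributes one pivot column: 3 pivot columns.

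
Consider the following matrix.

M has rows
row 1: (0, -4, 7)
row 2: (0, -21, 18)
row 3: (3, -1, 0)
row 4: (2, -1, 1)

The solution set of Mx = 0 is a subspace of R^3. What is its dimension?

Row reduce to echelon form.
Swap R1 ↔ R3
R4 ← R4 − (2/3)·R1: [0, -1/3, 1]
R3 ← R3 − (4/21)·R2: [0, 0, 25/7]
R4 ← R4 − (1/63)·R2: [0, 0, 5/7]
R4 ← R4 − (1/5)·R3: [0, 0, 0]
3 nonzero rows, so rank(M) = 3.
M has 3 columns; by rank–nullity, nullity = 3 − 3 = 0.

0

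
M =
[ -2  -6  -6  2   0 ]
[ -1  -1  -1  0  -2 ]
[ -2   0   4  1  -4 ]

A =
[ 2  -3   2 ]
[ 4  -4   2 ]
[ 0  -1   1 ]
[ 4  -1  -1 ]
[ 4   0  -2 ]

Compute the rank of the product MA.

2

First compute MA:
[[-20,  34, -24],
 [-14,   8,  -1],
 [-16,   1,   7]]
Now row reduce the product.
R2 ← R2 − (7/10)·R1: [0, -79/5, 79/5]
R3 ← R3 − (4/5)·R1: [0, -131/5, 131/5]
R3 ← R3 − (131/79)·R2: [0, 0, 0]
2 nonzero rows, so rank(MA) = 2.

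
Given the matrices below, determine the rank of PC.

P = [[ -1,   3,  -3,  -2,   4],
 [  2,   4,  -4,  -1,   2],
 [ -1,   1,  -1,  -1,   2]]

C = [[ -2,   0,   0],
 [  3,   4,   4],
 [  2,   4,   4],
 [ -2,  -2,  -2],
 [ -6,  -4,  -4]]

2

First compute PC:
[[-15, -12, -12],
 [-10,  -6,  -6],
 [ -7,  -6,  -6]]
Now row reduce the product.
R2 ← R2 − (2/3)·R1: [0, 2, 2]
R3 ← R3 − (7/15)·R1: [0, -2/5, -2/5]
R3 ← R3 + (1/5)·R2: [0, 0, 0]
2 nonzero rows, so rank(PC) = 2.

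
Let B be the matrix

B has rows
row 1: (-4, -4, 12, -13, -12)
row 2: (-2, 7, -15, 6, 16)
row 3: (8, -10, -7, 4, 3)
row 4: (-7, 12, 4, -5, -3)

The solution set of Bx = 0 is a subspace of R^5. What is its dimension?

1

Row reduce to echelon form.
R2 ← R2 − (1/2)·R1: [0, 9, -21, 25/2, 22]
R3 ← R3 + (2)·R1: [0, -18, 17, -22, -21]
R4 ← R4 − (7/4)·R1: [0, 19, -17, 71/4, 18]
R3 ← R3 + (2)·R2: [0, 0, -25, 3, 23]
R4 ← R4 − (19/9)·R2: [0, 0, 82/3, -311/36, -256/9]
R4 ← R4 + (82/75)·R3: [0, 0, 0, -4823/900, -742/225]
4 nonzero rows, so rank(B) = 4.
B has 5 columns; by rank–nullity, nullity = 5 − 4 = 1.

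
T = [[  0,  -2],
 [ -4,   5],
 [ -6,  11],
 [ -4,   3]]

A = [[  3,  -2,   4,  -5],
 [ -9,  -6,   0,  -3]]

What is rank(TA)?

2

First compute TA:
[[ 18,  12,   0,   6],
 [-57, -22, -16,   5],
 [-117, -54, -24,  -3],
 [-39, -10, -16,  11]]
Now row reduce the product.
R2 ← R2 + (19/6)·R1: [0, 16, -16, 24]
R3 ← R3 + (13/2)·R1: [0, 24, -24, 36]
R4 ← R4 + (13/6)·R1: [0, 16, -16, 24]
R3 ← R3 − (3/2)·R2: [0, 0, 0, 0]
R4 ← R4 − R2: [0, 0, 0, 0]
2 nonzero rows, so rank(TA) = 2.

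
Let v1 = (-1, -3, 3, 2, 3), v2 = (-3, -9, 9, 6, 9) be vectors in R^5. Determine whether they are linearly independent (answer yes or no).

no

Form the matrix with these vectors as rows and row reduce.
R2 ← R2 − (3)·R1: [0, 0, 0, 0, 0]
1 nonzero row, so the 2 vectors span a space of dimension 1.
Since 1 < 2, the vectors are linearly dependent.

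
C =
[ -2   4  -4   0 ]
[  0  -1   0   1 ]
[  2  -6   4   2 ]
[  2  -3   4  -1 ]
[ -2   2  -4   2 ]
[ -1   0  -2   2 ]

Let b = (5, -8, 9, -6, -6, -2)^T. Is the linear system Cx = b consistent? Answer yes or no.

Row reduce the augmented matrix [C | b].
R3 ← R3 + R1: [0, -2, 0, 2, 14]
R4 ← R4 + R1: [0, 1, 0, -1, -1]
R5 ← R5 − R1: [0, -2, 0, 2, -11]
R6 ← R6 − (1/2)·R1: [0, -2, 0, 2, -9/2]
R3 ← R3 − (2)·R2: [0, 0, 0, 0, 30]
R4 ← R4 + R2: [0, 0, 0, 0, -9]
R5 ← R5 − (2)·R2: [0, 0, 0, 0, 5]
R6 ← R6 − (2)·R2: [0, 0, 0, 0, 23/2]
R4 ← R4 + (3/10)·R3: [0, 0, 0, 0, 0]
R5 ← R5 − (1/6)·R3: [0, 0, 0, 0, 0]
R6 ← R6 − (23/60)·R3: [0, 0, 0, 0, 0]
The echelon form has 3 nonzero rows; the last pivot sits in the augmented column, so rank(C) = 2 but rank([C|b]) = 3.
Since the ranks differ, the system is inconsistent.

no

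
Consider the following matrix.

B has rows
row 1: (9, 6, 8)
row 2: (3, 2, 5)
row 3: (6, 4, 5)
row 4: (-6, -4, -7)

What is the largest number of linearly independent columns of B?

Row reduce to echelon form.
R2 ← R2 − (1/3)·R1: [0, 0, 7/3]
R3 ← R3 − (2/3)·R1: [0, 0, -1/3]
R4 ← R4 + (2/3)·R1: [0, 0, -5/3]
R3 ← R3 + (1/7)·R2: [0, 0, 0]
R4 ← R4 + (5/7)·R2: [0, 0, 0]
Echelon form has 2 nonzero rows, so rank(B) = 2.
The rank gives the maximum number of linearly independent columns: 2.

2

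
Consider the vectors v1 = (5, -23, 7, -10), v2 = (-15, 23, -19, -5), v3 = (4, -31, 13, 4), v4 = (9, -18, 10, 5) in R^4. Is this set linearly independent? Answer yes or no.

yes

Form the matrix with these vectors as rows and row reduce.
R2 ← R2 + (3)·R1: [0, -46, 2, -35]
R3 ← R3 − (4/5)·R1: [0, -63/5, 37/5, 12]
R4 ← R4 − (9/5)·R1: [0, 117/5, -13/5, 23]
R3 ← R3 − (63/230)·R2: [0, 0, 788/115, 993/46]
R4 ← R4 + (117/230)·R2: [0, 0, -182/115, 239/46]
R4 ← R4 + (91/394)·R3: [0, 0, 0, 8023/788]
4 nonzero rows, so the 4 vectors span a space of dimension 4.
Since 4 = 4, the vectors are linearly independent.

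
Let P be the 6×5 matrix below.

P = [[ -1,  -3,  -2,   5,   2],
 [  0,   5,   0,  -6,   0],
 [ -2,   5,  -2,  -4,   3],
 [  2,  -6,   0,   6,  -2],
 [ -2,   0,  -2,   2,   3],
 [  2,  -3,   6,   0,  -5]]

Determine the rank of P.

Row reduce to echelon form.
R3 ← R3 − (2)·R1: [0, 11, 2, -14, -1]
R4 ← R4 + (2)·R1: [0, -12, -4, 16, 2]
R5 ← R5 − (2)·R1: [0, 6, 2, -8, -1]
R6 ← R6 + (2)·R1: [0, -9, 2, 10, -1]
R3 ← R3 − (11/5)·R2: [0, 0, 2, -4/5, -1]
R4 ← R4 + (12/5)·R2: [0, 0, -4, 8/5, 2]
R5 ← R5 − (6/5)·R2: [0, 0, 2, -4/5, -1]
R6 ← R6 + (9/5)·R2: [0, 0, 2, -4/5, -1]
R4 ← R4 + (2)·R3: [0, 0, 0, 0, 0]
R5 ← R5 − R3: [0, 0, 0, 0, 0]
R6 ← R6 − R3: [0, 0, 0, 0, 0]
Echelon form has 3 nonzero rows, so rank(P) = 3.

3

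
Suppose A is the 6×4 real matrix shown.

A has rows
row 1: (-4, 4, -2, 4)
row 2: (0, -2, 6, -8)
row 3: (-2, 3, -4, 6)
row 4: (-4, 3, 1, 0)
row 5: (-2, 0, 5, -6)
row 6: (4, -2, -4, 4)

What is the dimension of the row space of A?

2

Row reduce to echelon form.
R3 ← R3 − (1/2)·R1: [0, 1, -3, 4]
R4 ← R4 − R1: [0, -1, 3, -4]
R5 ← R5 − (1/2)·R1: [0, -2, 6, -8]
R6 ← R6 + R1: [0, 2, -6, 8]
R3 ← R3 + (1/2)·R2: [0, 0, 0, 0]
R4 ← R4 − (1/2)·R2: [0, 0, 0, 0]
R5 ← R5 − R2: [0, 0, 0, 0]
R6 ← R6 + R2: [0, 0, 0, 0]
Echelon form has 2 nonzero rows, so rank(A) = 2.
The row space has dimension equal to the rank: 2.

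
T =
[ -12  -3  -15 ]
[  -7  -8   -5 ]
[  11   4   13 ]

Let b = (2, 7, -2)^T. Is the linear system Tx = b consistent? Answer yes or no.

no

Row reduce the augmented matrix [T | b].
R2 ← R2 − (7/12)·R1: [0, -25/4, 15/4, 35/6]
R3 ← R3 + (11/12)·R1: [0, 5/4, -3/4, -1/6]
R3 ← R3 + (1/5)·R2: [0, 0, 0, 1]
The echelon form has 3 nonzero rows; the last pivot sits in the augmented column, so rank(T) = 2 but rank([T|b]) = 3.
Since the ranks differ, the system is inconsistent.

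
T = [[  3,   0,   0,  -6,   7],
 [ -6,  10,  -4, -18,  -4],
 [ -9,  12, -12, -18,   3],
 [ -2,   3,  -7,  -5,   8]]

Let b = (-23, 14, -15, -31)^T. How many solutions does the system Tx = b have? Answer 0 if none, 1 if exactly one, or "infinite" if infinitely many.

infinite

Row reduce the augmented matrix [T | b].
R2 ← R2 + (2)·R1: [0, 10, -4, -30, 10, -32]
R3 ← R3 + (3)·R1: [0, 12, -12, -36, 24, -84]
R4 ← R4 + (2/3)·R1: [0, 3, -7, -9, 38/3, -139/3]
R3 ← R3 − (6/5)·R2: [0, 0, -36/5, 0, 12, -228/5]
R4 ← R4 − (3/10)·R2: [0, 0, -29/5, 0, 29/3, -551/15]
R4 ← R4 − (29/36)·R3: [0, 0, 0, 0, 0, 0]
The echelon form has 3 nonzero rows, and every pivot lies in the first 5 columns, so rank(T) = rank([T|b]) = 3.
The system is consistent.
rank = 3 < 5 unknowns, so there are infinitely many solutions.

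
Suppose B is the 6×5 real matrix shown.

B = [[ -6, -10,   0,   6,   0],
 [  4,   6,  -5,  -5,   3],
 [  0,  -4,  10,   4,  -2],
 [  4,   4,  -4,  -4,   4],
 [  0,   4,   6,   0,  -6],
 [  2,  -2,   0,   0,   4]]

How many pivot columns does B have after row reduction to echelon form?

3

Row reduce to echelon form.
R2 ← R2 + (2/3)·R1: [0, -2/3, -5, -1, 3]
R4 ← R4 + (2/3)·R1: [0, -8/3, -4, 0, 4]
R6 ← R6 + (1/3)·R1: [0, -16/3, 0, 2, 4]
R3 ← R3 − (6)·R2: [0, 0, 40, 10, -20]
R4 ← R4 − (4)·R2: [0, 0, 16, 4, -8]
R5 ← R5 + (6)·R2: [0, 0, -24, -6, 12]
R6 ← R6 − (8)·R2: [0, 0, 40, 10, -20]
R4 ← R4 − (2/5)·R3: [0, 0, 0, 0, 0]
R5 ← R5 + (3/5)·R3: [0, 0, 0, 0, 0]
R6 ← R6 − R3: [0, 0, 0, 0, 0]
Echelon form has 3 nonzero rows, so rank(B) = 3.
Each nonzero row contributes one pivot column: 3 pivot columns.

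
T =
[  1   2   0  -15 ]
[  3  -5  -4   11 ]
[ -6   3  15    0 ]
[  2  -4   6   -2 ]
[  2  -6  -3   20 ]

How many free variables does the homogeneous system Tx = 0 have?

1

Row reduce to echelon form.
R2 ← R2 − (3)·R1: [0, -11, -4, 56]
R3 ← R3 + (6)·R1: [0, 15, 15, -90]
R4 ← R4 − (2)·R1: [0, -8, 6, 28]
R5 ← R5 − (2)·R1: [0, -10, -3, 50]
R3 ← R3 + (15/11)·R2: [0, 0, 105/11, -150/11]
R4 ← R4 − (8/11)·R2: [0, 0, 98/11, -140/11]
R5 ← R5 − (10/11)·R2: [0, 0, 7/11, -10/11]
R4 ← R4 − (14/15)·R3: [0, 0, 0, 0]
R5 ← R5 − (1/15)·R3: [0, 0, 0, 0]
3 nonzero rows, so rank(T) = 3.
T has 4 columns; by rank–nullity, nullity = 4 − 3 = 1.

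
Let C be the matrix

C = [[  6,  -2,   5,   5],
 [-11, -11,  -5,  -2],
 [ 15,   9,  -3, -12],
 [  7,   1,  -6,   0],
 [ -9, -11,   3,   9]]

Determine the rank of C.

4

Row reduce to echelon form.
R2 ← R2 + (11/6)·R1: [0, -44/3, 25/6, 43/6]
R3 ← R3 − (5/2)·R1: [0, 14, -31/2, -49/2]
R4 ← R4 − (7/6)·R1: [0, 10/3, -71/6, -35/6]
R5 ← R5 + (3/2)·R1: [0, -14, 21/2, 33/2]
R3 ← R3 + (21/22)·R2: [0, 0, -507/44, -777/44]
R4 ← R4 + (5/22)·R2: [0, 0, -479/44, -185/44]
R5 ← R5 − (21/22)·R2: [0, 0, 287/44, 425/44]
R4 ← R4 − (479/507)·R3: [0, 0, 0, 2109/169]
R5 ← R5 + (287/507)·R3: [0, 0, 0, -57/169]
R5 ← R5 + (1/37)·R4: [0, 0, 0, 0]
Echelon form has 4 nonzero rows, so rank(C) = 4.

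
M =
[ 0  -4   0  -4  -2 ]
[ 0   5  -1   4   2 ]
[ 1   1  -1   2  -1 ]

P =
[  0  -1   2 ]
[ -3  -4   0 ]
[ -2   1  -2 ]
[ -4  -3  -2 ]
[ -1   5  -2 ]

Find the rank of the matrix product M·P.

3

First compute MP:
[[ 30,  18,  12],
 [-31, -23, -10],
 [ -8, -17,   2]]
Now row reduce the product.
R2 ← R2 + (31/30)·R1: [0, -22/5, 12/5]
R3 ← R3 + (4/15)·R1: [0, -61/5, 26/5]
R3 ← R3 − (61/22)·R2: [0, 0, -16/11]
3 nonzero rows, so rank(MP) = 3.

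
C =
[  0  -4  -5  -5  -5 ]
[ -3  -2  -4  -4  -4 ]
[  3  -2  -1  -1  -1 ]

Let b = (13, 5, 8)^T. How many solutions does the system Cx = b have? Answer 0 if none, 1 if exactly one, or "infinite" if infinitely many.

infinite

Row reduce the augmented matrix [C | b].
Swap R1 ↔ R2
R3 ← R3 + R1: [0, -4, -5, -5, -5, 13]
R3 ← R3 − R2: [0, 0, 0, 0, 0, 0]
The echelon form has 2 nonzero rows, and every pivot lies in the first 5 columns, so rank(C) = rank([C|b]) = 2.
The system is consistent.
rank = 2 < 5 unknowns, so there are infinitely many solutions.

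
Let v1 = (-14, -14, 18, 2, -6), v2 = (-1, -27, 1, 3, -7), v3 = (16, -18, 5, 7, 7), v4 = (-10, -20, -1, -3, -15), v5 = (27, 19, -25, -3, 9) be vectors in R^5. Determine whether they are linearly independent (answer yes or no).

Form the matrix with these vectors as rows and row reduce.
R2 ← R2 − (1/14)·R1: [0, -26, -2/7, 20/7, -46/7]
R3 ← R3 + (8/7)·R1: [0, -34, 179/7, 65/7, 1/7]
R4 ← R4 − (5/7)·R1: [0, -10, -97/7, -31/7, -75/7]
R5 ← R5 + (27/14)·R1: [0, -8, 68/7, 6/7, -18/7]
R3 ← R3 − (17/13)·R2: [0, 0, 2361/91, 505/91, 795/91]
R4 ← R4 − (5/13)·R2: [0, 0, -1251/91, -503/91, -745/91]
R5 ← R5 − (4/13)·R2: [0, 0, 892/91, -2/91, -50/91]
R4 ← R4 + (417/787)·R3: [0, 0, 0, -2036/787, -2800/787]
R5 ← R5 − (892/2361)·R3: [0, 0, 0, -5002/2361, -3030/787]
R5 ← R5 − (2501/3054)·R4: [0, 0, 0, 0, -1430/1527]
5 nonzero rows, so the 5 vectors span a space of dimension 5.
Since 5 = 5, the vectors are linearly independent.

yes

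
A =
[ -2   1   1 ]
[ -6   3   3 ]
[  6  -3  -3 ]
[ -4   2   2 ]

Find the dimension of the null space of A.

Row reduce to echelon form.
R2 ← R2 − (3)·R1: [0, 0, 0]
R3 ← R3 + (3)·R1: [0, 0, 0]
R4 ← R4 − (2)·R1: [0, 0, 0]
1 nonzero row, so rank(A) = 1.
A has 3 columns; by rank–nullity, nullity = 3 − 1 = 2.

2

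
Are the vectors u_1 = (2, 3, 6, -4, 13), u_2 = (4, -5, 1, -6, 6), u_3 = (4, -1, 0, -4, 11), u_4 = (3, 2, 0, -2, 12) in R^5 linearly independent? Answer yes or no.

no

Form the matrix with these vectors as rows and row reduce.
R2 ← R2 − (2)·R1: [0, -11, -11, 2, -20]
R3 ← R3 − (2)·R1: [0, -7, -12, 4, -15]
R4 ← R4 − (3/2)·R1: [0, -5/2, -9, 4, -15/2]
R3 ← R3 − (7/11)·R2: [0, 0, -5, 30/11, -25/11]
R4 ← R4 − (5/22)·R2: [0, 0, -13/2, 39/11, -65/22]
R4 ← R4 − (13/10)·R3: [0, 0, 0, 0, 0]
3 nonzero rows, so the 4 vectors span a space of dimension 3.
Since 3 < 4, the vectors are linearly dependent.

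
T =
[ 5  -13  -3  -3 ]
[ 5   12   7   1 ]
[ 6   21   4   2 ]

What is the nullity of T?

1

Row reduce to echelon form.
R2 ← R2 − R1: [0, 25, 10, 4]
R3 ← R3 − (6/5)·R1: [0, 183/5, 38/5, 28/5]
R3 ← R3 − (183/125)·R2: [0, 0, -176/25, -32/125]
3 nonzero rows, so rank(T) = 3.
T has 4 columns; by rank–nullity, nullity = 4 − 3 = 1.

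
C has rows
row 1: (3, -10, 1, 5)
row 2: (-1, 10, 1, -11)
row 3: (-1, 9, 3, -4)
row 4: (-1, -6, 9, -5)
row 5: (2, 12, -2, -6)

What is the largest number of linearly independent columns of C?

4

Row reduce to echelon form.
R2 ← R2 + (1/3)·R1: [0, 20/3, 4/3, -28/3]
R3 ← R3 + (1/3)·R1: [0, 17/3, 10/3, -7/3]
R4 ← R4 + (1/3)·R1: [0, -28/3, 28/3, -10/3]
R5 ← R5 − (2/3)·R1: [0, 56/3, -8/3, -28/3]
R3 ← R3 − (17/20)·R2: [0, 0, 11/5, 28/5]
R4 ← R4 + (7/5)·R2: [0, 0, 56/5, -82/5]
R5 ← R5 − (14/5)·R2: [0, 0, -32/5, 84/5]
R4 ← R4 − (56/11)·R3: [0, 0, 0, -494/11]
R5 ← R5 + (32/11)·R3: [0, 0, 0, 364/11]
R5 ← R5 + (14/19)·R4: [0, 0, 0, 0]
Echelon form has 4 nonzero rows, so rank(C) = 4.
The rank gives the maximum number of linearly independent columns: 4.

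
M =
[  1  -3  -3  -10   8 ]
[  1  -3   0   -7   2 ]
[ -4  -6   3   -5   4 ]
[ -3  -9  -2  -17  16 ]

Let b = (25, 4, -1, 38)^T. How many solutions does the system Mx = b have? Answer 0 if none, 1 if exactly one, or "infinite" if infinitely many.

Row reduce the augmented matrix [M | b].
R2 ← R2 − R1: [0, 0, 3, 3, -6, -21]
R3 ← R3 + (4)·R1: [0, -18, -9, -45, 36, 99]
R4 ← R4 + (3)·R1: [0, -18, -11, -47, 40, 113]
Swap R2 ↔ R3
R4 ← R4 − R2: [0, 0, -2, -2, 4, 14]
R4 ← R4 + (2/3)·R3: [0, 0, 0, 0, 0, 0]
The echelon form has 3 nonzero rows, and every pivot lies in the first 5 columns, so rank(M) = rank([M|b]) = 3.
The system is consistent.
rank = 3 < 5 unknowns, so there are infinitely many solutions.

infinite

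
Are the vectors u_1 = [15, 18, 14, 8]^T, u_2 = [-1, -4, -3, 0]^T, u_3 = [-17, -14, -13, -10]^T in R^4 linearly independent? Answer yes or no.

yes

Form the matrix with these vectors as rows and row reduce.
R2 ← R2 + (1/15)·R1: [0, -14/5, -31/15, 8/15]
R3 ← R3 + (17/15)·R1: [0, 32/5, 43/15, -14/15]
R3 ← R3 + (16/7)·R2: [0, 0, -13/7, 2/7]
3 nonzero rows, so the 3 vectors span a space of dimension 3.
Since 3 = 3, the vectors are linearly independent.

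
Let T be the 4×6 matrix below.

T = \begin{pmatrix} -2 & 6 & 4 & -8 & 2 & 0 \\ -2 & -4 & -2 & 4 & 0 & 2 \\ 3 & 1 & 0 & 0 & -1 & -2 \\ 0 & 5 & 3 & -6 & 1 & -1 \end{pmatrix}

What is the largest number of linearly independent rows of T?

2

Row reduce to echelon form.
R2 ← R2 − R1: [0, -10, -6, 12, -2, 2]
R3 ← R3 + (3/2)·R1: [0, 10, 6, -12, 2, -2]
R3 ← R3 + R2: [0, 0, 0, 0, 0, 0]
R4 ← R4 + (1/2)·R2: [0, 0, 0, 0, 0, 0]
Echelon form has 2 nonzero rows, so rank(T) = 2.
The rank gives the maximum number of linearly independent rows: 2.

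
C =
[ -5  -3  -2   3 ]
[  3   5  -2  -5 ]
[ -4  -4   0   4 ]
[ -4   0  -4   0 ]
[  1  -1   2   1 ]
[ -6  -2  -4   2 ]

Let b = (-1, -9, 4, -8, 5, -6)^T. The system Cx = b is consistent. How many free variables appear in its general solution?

Row reduce the augmented matrix [C | b].
R2 ← R2 + (3/5)·R1: [0, 16/5, -16/5, -16/5, -48/5]
R3 ← R3 − (4/5)·R1: [0, -8/5, 8/5, 8/5, 24/5]
R4 ← R4 − (4/5)·R1: [0, 12/5, -12/5, -12/5, -36/5]
R5 ← R5 + (1/5)·R1: [0, -8/5, 8/5, 8/5, 24/5]
R6 ← R6 − (6/5)·R1: [0, 8/5, -8/5, -8/5, -24/5]
R3 ← R3 + (1/2)·R2: [0, 0, 0, 0, 0]
R4 ← R4 − (3/4)·R2: [0, 0, 0, 0, 0]
R5 ← R5 + (1/2)·R2: [0, 0, 0, 0, 0]
R6 ← R6 − (1/2)·R2: [0, 0, 0, 0, 0]
The echelon form has 2 nonzero rows, and every pivot lies in the first 4 columns, so rank(C) = rank([C|b]) = 2.
The system is consistent.
Free variables = (unknowns) − (rank) = 4 − 2 = 2.

2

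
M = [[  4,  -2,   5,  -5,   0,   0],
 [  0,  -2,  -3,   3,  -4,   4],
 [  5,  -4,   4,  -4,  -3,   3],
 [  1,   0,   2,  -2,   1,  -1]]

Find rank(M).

Row reduce to echelon form.
R3 ← R3 − (5/4)·R1: [0, -3/2, -9/4, 9/4, -3, 3]
R4 ← R4 − (1/4)·R1: [0, 1/2, 3/4, -3/4, 1, -1]
R3 ← R3 − (3/4)·R2: [0, 0, 0, 0, 0, 0]
R4 ← R4 + (1/4)·R2: [0, 0, 0, 0, 0, 0]
Echelon form has 2 nonzero rows, so rank(M) = 2.

2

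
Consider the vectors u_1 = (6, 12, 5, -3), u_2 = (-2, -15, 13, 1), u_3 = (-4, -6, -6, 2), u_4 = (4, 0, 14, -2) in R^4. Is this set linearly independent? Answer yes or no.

no

Form the matrix with these vectors as rows and row reduce.
R2 ← R2 + (1/3)·R1: [0, -11, 44/3, 0]
R3 ← R3 + (2/3)·R1: [0, 2, -8/3, 0]
R4 ← R4 − (2/3)·R1: [0, -8, 32/3, 0]
R3 ← R3 + (2/11)·R2: [0, 0, 0, 0]
R4 ← R4 − (8/11)·R2: [0, 0, 0, 0]
2 nonzero rows, so the 4 vectors span a space of dimension 2.
Since 2 < 4, the vectors are linearly dependent.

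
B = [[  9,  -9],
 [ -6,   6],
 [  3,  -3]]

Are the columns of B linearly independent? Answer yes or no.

no

Row reduce B to echelon form.
R2 ← R2 + (2/3)·R1: [0, 0]
R3 ← R3 − (1/3)·R1: [0, 0]
1 pivot among 2 columns.
Only 1 < 2 pivot columns, so the columns are linearly dependent.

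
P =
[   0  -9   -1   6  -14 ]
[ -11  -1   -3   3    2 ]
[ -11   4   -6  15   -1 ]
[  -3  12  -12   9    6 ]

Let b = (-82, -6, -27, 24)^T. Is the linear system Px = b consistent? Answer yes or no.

Row reduce the augmented matrix [P | b].
Swap R1 ↔ R2
R3 ← R3 − R1: [0, 5, -3, 12, -3, -21]
R4 ← R4 − (3/11)·R1: [0, 135/11, -123/11, 90/11, 60/11, 282/11]
R3 ← R3 + (5/9)·R2: [0, 0, -32/9, 46/3, -97/9, -599/9]
R4 ← R4 + (15/11)·R2: [0, 0, -138/11, 180/11, -150/11, -948/11]
R4 ← R4 − (621/176)·R3: [0, 0, 0, -3321/88, 4293/176, 26163/176]
The echelon form has 4 nonzero rows, and every pivot lies in the first 5 columns, so rank(P) = rank([P|b]) = 4.
The system is consistent.

yes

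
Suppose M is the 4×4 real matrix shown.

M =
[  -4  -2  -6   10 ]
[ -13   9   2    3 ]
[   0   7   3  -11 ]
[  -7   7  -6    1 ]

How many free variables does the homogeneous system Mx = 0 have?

1

Row reduce to echelon form.
R2 ← R2 − (13/4)·R1: [0, 31/2, 43/2, -59/2]
R4 ← R4 − (7/4)·R1: [0, 21/2, 9/2, -33/2]
R3 ← R3 − (14/31)·R2: [0, 0, -208/31, 72/31]
R4 ← R4 − (21/31)·R2: [0, 0, -312/31, 108/31]
R4 ← R4 − (3/2)·R3: [0, 0, 0, 0]
3 nonzero rows, so rank(M) = 3.
M has 4 columns; by rank–nullity, nullity = 4 − 3 = 1.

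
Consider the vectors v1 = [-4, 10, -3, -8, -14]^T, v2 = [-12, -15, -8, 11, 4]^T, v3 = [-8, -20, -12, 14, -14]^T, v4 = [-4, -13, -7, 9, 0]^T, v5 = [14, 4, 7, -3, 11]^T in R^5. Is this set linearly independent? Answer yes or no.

Form the matrix with these vectors as rows and row reduce.
R2 ← R2 − (3)·R1: [0, -45, 1, 35, 46]
R3 ← R3 − (2)·R1: [0, -40, -6, 30, 14]
R4 ← R4 − R1: [0, -23, -4, 17, 14]
R5 ← R5 + (7/2)·R1: [0, 39, -7/2, -31, -38]
R3 ← R3 − (8/9)·R2: [0, 0, -62/9, -10/9, -242/9]
R4 ← R4 − (23/45)·R2: [0, 0, -203/45, -8/9, -428/45]
R5 ← R5 + (13/15)·R2: [0, 0, -79/30, -2/3, 28/15]
R4 ← R4 − (203/310)·R3: [0, 0, 0, -5/31, 251/31]
R5 ← R5 − (237/620)·R3: [0, 0, 0, -15/62, 753/62]
R5 ← R5 − (3/2)·R4: [0, 0, 0, 0, 0]
4 nonzero rows, so the 5 vectors span a space of dimension 4.
Since 4 < 5, the vectors are linearly dependent.

no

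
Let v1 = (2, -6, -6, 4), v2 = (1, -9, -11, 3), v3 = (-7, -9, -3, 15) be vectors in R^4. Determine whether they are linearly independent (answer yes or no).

yes

Form the matrix with these vectors as rows and row reduce.
R2 ← R2 − (1/2)·R1: [0, -6, -8, 1]
R3 ← R3 + (7/2)·R1: [0, -30, -24, 29]
R3 ← R3 − (5)·R2: [0, 0, 16, 24]
3 nonzero rows, so the 3 vectors span a space of dimension 3.
Since 3 = 3, the vectors are linearly independent.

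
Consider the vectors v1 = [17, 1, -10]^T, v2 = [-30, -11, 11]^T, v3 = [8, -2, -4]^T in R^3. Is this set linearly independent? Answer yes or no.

yes

Form the matrix with these vectors as rows and row reduce.
R2 ← R2 + (30/17)·R1: [0, -157/17, -113/17]
R3 ← R3 − (8/17)·R1: [0, -42/17, 12/17]
R3 ← R3 − (42/157)·R2: [0, 0, 390/157]
3 nonzero rows, so the 3 vectors span a space of dimension 3.
Since 3 = 3, the vectors are linearly independent.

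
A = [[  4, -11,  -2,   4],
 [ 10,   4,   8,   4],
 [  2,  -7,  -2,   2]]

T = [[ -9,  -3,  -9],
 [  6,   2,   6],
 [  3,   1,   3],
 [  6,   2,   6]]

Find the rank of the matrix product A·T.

First compute AT:
[[-84, -28, -84],
 [-18,  -6, -18],
 [-54, -18, -54]]
Now row reduce the product.
R2 ← R2 − (3/14)·R1: [0, 0, 0]
R3 ← R3 − (9/14)·R1: [0, 0, 0]
1 nonzero row, so rank(AT) = 1.

1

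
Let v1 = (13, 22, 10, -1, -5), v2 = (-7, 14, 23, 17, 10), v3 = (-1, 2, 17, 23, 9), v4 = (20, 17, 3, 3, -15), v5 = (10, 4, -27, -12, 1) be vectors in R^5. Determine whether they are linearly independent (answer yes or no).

yes

Form the matrix with these vectors as rows and row reduce.
R2 ← R2 + (7/13)·R1: [0, 336/13, 369/13, 214/13, 95/13]
R3 ← R3 + (1/13)·R1: [0, 48/13, 231/13, 298/13, 112/13]
R4 ← R4 − (20/13)·R1: [0, -219/13, -161/13, 59/13, -95/13]
R5 ← R5 − (10/13)·R1: [0, -168/13, -451/13, -146/13, 63/13]
R3 ← R3 − (1/7)·R2: [0, 0, 96/7, 144/7, 53/7]
R4 ← R4 + (73/112)·R2: [0, 0, 685/112, 855/56, -285/112]
R5 ← R5 + (1/2)·R2: [0, 0, -41/2, -3, 17/2]
R4 ← R4 − (685/1536)·R3: [0, 0, 0, 195/32, -9095/1536]
R5 ← R5 + (287/192)·R3: [0, 0, 0, 111/4, 3805/192]
R5 ← R5 − (296/65)·R4: [0, 0, 0, 0, 3649/78]
5 nonzero rows, so the 5 vectors span a space of dimension 5.
Since 5 = 5, the vectors are linearly independent.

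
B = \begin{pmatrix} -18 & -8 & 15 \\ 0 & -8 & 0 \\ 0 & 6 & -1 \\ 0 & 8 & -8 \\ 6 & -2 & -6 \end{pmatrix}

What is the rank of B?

3

Row reduce to echelon form.
R5 ← R5 + (1/3)·R1: [0, -14/3, -1]
R3 ← R3 + (3/4)·R2: [0, 0, -1]
R4 ← R4 + R2: [0, 0, -8]
R5 ← R5 − (7/12)·R2: [0, 0, -1]
R4 ← R4 − (8)·R3: [0, 0, 0]
R5 ← R5 − R3: [0, 0, 0]
Echelon form has 3 nonzero rows, so rank(B) = 3.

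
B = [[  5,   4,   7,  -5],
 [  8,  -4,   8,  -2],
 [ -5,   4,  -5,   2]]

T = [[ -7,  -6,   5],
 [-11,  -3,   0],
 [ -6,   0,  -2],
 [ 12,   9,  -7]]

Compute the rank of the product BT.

First compute BT:
[[-181, -87,  46],
 [-84, -54,  38],
 [ 45,  36, -29]]
Now row reduce the product.
R2 ← R2 − (84/181)·R1: [0, -2466/181, 3014/181]
R3 ← R3 + (45/181)·R1: [0, 2601/181, -3179/181]
R3 ← R3 + (289/274)·R2: [0, 0, 0]
2 nonzero rows, so rank(BT) = 2.

2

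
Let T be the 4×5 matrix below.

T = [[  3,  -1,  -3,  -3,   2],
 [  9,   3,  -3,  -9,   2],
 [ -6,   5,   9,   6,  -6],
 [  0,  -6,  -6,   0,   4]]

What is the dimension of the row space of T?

Row reduce to echelon form.
R2 ← R2 − (3)·R1: [0, 6, 6, 0, -4]
R3 ← R3 + (2)·R1: [0, 3, 3, 0, -2]
R3 ← R3 − (1/2)·R2: [0, 0, 0, 0, 0]
R4 ← R4 + R2: [0, 0, 0, 0, 0]
Echelon form has 2 nonzero rows, so rank(T) = 2.
The row space has dimension equal to the rank: 2.

2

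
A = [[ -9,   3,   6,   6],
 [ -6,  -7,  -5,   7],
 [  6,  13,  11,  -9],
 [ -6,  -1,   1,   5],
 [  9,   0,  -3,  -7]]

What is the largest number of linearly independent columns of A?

2

Row reduce to echelon form.
R2 ← R2 − (2/3)·R1: [0, -9, -9, 3]
R3 ← R3 + (2/3)·R1: [0, 15, 15, -5]
R4 ← R4 − (2/3)·R1: [0, -3, -3, 1]
R5 ← R5 + R1: [0, 3, 3, -1]
R3 ← R3 + (5/3)·R2: [0, 0, 0, 0]
R4 ← R4 − (1/3)·R2: [0, 0, 0, 0]
R5 ← R5 + (1/3)·R2: [0, 0, 0, 0]
Echelon form has 2 nonzero rows, so rank(A) = 2.
The rank gives the maximum number of linearly independent columns: 2.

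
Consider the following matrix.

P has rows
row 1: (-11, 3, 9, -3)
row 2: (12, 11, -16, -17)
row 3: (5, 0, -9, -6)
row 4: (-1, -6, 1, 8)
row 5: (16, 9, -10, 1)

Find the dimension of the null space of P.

Row reduce to echelon form.
R2 ← R2 + (12/11)·R1: [0, 157/11, -68/11, -223/11]
R3 ← R3 + (5/11)·R1: [0, 15/11, -54/11, -81/11]
R4 ← R4 − (1/11)·R1: [0, -69/11, 2/11, 91/11]
R5 ← R5 + (16/11)·R1: [0, 147/11, 34/11, -37/11]
R3 ← R3 − (15/157)·R2: [0, 0, -678/157, -852/157]
R4 ← R4 + (69/157)·R2: [0, 0, -398/157, -100/157]
R5 ← R5 − (147/157)·R2: [0, 0, 1394/157, 2452/157]
R4 ← R4 − (199/339)·R3: [0, 0, 0, 288/113]
R5 ← R5 + (697/339)·R3: [0, 0, 0, 504/113]
R5 ← R5 − (7/4)·R4: [0, 0, 0, 0]
4 nonzero rows, so rank(P) = 4.
P has 4 columns; by rank–nullity, nullity = 4 − 4 = 0.

0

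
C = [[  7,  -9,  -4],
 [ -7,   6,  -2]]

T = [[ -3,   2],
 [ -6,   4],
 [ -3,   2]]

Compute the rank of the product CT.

First compute CT:
[[ 45, -30],
 [ -9,   6]]
Now row reduce the product.
R2 ← R2 + (1/5)·R1: [0, 0]
1 nonzero row, so rank(CT) = 1.

1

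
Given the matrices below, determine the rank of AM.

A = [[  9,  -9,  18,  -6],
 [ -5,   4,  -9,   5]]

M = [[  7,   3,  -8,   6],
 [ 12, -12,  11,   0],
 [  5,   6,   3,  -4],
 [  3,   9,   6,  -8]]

2

First compute AM:
[[ 27, 189, -153,  30],
 [-17, -72,  87, -34]]
Now row reduce the product.
R2 ← R2 + (17/27)·R1: [0, 47, -28/3, -136/9]
2 nonzero rows, so rank(AM) = 2.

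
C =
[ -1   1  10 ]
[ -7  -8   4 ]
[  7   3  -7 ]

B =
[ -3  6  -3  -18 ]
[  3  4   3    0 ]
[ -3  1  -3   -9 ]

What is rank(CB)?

2

First compute CB:
[[-24,   8, -24, -72],
 [-15, -70, -15,  90],
 [  9,  47,   9, -63]]
Now row reduce the product.
R2 ← R2 − (5/8)·R1: [0, -75, 0, 135]
R3 ← R3 + (3/8)·R1: [0, 50, 0, -90]
R3 ← R3 + (2/3)·R2: [0, 0, 0, 0]
2 nonzero rows, so rank(CB) = 2.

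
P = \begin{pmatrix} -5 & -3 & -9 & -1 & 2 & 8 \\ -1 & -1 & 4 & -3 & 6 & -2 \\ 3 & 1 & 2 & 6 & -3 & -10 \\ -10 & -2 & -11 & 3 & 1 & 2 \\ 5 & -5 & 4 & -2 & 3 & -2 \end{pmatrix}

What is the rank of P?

Row reduce to echelon form.
R2 ← R2 − (1/5)·R1: [0, -2/5, 29/5, -14/5, 28/5, -18/5]
R3 ← R3 + (3/5)·R1: [0, -4/5, -17/5, 27/5, -9/5, -26/5]
R4 ← R4 − (2)·R1: [0, 4, 7, 5, -3, -14]
R5 ← R5 + R1: [0, -8, -5, -3, 5, 6]
R3 ← R3 − (2)·R2: [0, 0, -15, 11, -13, 2]
R4 ← R4 + (10)·R2: [0, 0, 65, -23, 53, -50]
R5 ← R5 − (20)·R2: [0, 0, -121, 53, -107, 78]
R4 ← R4 + (13/3)·R3: [0, 0, 0, 74/3, -10/3, -124/3]
R5 ← R5 − (121/15)·R3: [0, 0, 0, -536/15, -32/15, 928/15]
R5 ← R5 + (268/185)·R4: [0, 0, 0, 0, -1288/185, 368/185]
Echelon form has 5 nonzero rows, so rank(P) = 5.

5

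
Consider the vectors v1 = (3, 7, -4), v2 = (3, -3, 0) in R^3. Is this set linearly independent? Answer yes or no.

yes

Form the matrix with these vectors as rows and row reduce.
R2 ← R2 − R1: [0, -10, 4]
2 nonzero rows, so the 2 vectors span a space of dimension 2.
Since 2 = 2, the vectors are linearly independent.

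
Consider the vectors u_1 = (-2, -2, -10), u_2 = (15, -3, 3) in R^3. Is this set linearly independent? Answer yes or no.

yes

Form the matrix with these vectors as rows and row reduce.
R2 ← R2 + (15/2)·R1: [0, -18, -72]
2 nonzero rows, so the 2 vectors span a space of dimension 2.
Since 2 = 2, the vectors are linearly independent.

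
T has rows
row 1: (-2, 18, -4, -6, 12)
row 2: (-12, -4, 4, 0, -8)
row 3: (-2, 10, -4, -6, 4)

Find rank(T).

3

Row reduce to echelon form.
R2 ← R2 − (6)·R1: [0, -112, 28, 36, -80]
R3 ← R3 − R1: [0, -8, 0, 0, -8]
R3 ← R3 − (1/14)·R2: [0, 0, -2, -18/7, -16/7]
Echelon form has 3 nonzero rows, so rank(T) = 3.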